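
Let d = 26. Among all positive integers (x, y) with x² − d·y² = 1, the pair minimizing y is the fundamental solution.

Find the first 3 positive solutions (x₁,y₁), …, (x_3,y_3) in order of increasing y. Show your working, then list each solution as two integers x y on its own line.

51 10
5201 1020
530451 104030

[5; 10] for √26; ℓ=1 ⇒ convergent index 1
step 0: (5, 1)  from 5·(1,0) + (0,1)
step 1: (51, 10)  from 10·(5,1) + (1,0)
→ (51, 10).  Check: 51²=2601, 26·10²=2600, difference 1.
n=2: (51,10)∘(51,10) = (51·51+26·10·10, 51·10+10·51) = (5201,1020)
n=3: (5201,1020)∘(51,10) = (51·5201+26·10·1020, 51·1020+10·5201) = (530451,104030)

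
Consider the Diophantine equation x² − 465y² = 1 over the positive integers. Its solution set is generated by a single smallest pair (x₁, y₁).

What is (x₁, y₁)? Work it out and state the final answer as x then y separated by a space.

[21; 1,1,3,2,2,2,3,1,1,42] for √465; ℓ=10 ⇒ convergent index 9
k=0  a_k=21  p_k/q_k = 21/1
k=1  a_k=1  p_k/q_k = 22/1
k=2  a_k=1  p_k/q_k = 43/2
k=3  a_k=3  p_k/q_k = 151/7
…
k=5  a_k=2  p_k/q_k = 841/39
…
k=8  a_k=1  p_k/q_k = 8949/415
k=9  a_k=1  p_k/q_k = 15871/736
→ (15871, 736).  Check: 15871²=251888641, 465·736²=251888640, difference 1.

15871 736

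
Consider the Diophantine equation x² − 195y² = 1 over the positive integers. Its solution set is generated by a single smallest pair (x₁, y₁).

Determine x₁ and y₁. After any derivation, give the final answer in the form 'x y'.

√195 → a₀=13, period (1,26); ℓ=2 even so k=1
k=0  a_k=13  p_k/q_k = 13/1
k=1  a_k=1  p_k/q_k = 14/1
→ (14, 1).  Check: 14²=196, 195·1²=195, difference 1.

14 1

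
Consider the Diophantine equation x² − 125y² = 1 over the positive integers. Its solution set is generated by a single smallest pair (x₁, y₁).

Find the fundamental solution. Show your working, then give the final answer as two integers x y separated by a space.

√125 = [11; 5,1,1,5,22, …], period ℓ=5 (odd) → k=9
k=0  a_k=11  p_k/q_k = 11/1
k=1  a_k=5  p_k/q_k = 56/5
k=2  a_k=1  p_k/q_k = 67/6
…
k=5  a_k=22  p_k/q_k = 15127/1353
k=6  a_k=5  p_k/q_k = 76317/6826
…
k=8  a_k=1  p_k/q_k = 167761/15005
k=9  a_k=5  p_k/q_k = 930249/83204
→ (930249, 83204).  Check: 930249²=865363202001, 125·83204²=865363202000, difference 1.

930249 83204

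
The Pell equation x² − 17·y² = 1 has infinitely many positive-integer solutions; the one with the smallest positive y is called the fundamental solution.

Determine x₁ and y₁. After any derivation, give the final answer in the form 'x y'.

33 8

d=17: √d = [4; 8] (ℓ=1, odd), read p_1/q_1
i=0: a=4 ⇒ p=4, q=1
i=1: a=8 ⇒ p=33, q=8
fundamental: x₁=33, y₁=8  (since 1089 − 17·64 = 1)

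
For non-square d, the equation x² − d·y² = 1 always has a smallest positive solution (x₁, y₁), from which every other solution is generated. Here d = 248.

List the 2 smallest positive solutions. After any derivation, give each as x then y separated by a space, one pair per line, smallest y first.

63 4
7937 504

[15; 1,2,1,30] for √248; ℓ=4 ⇒ convergent index 3
i=0: a=15 ⇒ p=15, q=1
…
i=2: a=2 ⇒ p=47, q=3
i=3: a=1 ⇒ p=63, q=4
(x₁, y₁) = (63, 4);  63² − 248·4² = 1 ✓
(x_2, y_2) = (63·63 + 248·4·4, 63·4 + 4·63) = (7937, 504)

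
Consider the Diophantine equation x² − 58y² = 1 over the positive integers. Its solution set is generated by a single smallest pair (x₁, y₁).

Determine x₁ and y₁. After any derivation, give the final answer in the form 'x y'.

19603 2574

√58 → a₀=7, period (1,1,1,1,1,1,14); ℓ=7 odd so k=13
step 0: (7, 1)  from 7·(1,0) + (0,1)
step 1: (8, 1)  from 1·(7,1) + (1,0)
step 2: (15, 2)  from 1·(8,1) + (7,1)
step 3: (23, 3)  from 1·(15,2) + (8,1)
step 4: (38, 5)  from 1·(23,3) + (15,2)
step 5: (61, 8)  from 1·(38,5) + (23,3)
step 6: (99, 13)  from 1·(61,8) + (38,5)
step 7: (1447, 190)  from 14·(99,13) + (61,8)
…
step 9: (2993, 393)  from 1·(1546,203) + (1447,190)
step 10: (4539, 596)  from 1·(2993,393) + (1546,203)
step 11: (7532, 989)  from 1·(4539,596) + (2993,393)
step 12: (12071, 1585)  from 1·(7532,989) + (4539,596)
step 13: (19603, 2574)  from 1·(12071,1585) + (7532,989)
(x₁, y₁) = (19603, 2574);  19603² − 58·2574² = 1 ✓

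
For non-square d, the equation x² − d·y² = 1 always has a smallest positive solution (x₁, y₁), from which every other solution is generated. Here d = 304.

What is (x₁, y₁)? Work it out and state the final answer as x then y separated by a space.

57799 3315

d=304: √d = [17; 2,3,2,1,1,1,1,1,2,3,2,34] (ℓ=12, even), read p_11/q_11
k=0  a_k=17  p_k/q_k = 17/1
k=1  a_k=2  p_k/q_k = 35/2
k=2  a_k=3  p_k/q_k = 122/7
…
k=4  a_k=1  p_k/q_k = 401/23
k=5  a_k=1  p_k/q_k = 680/39
k=6  a_k=1  p_k/q_k = 1081/62
k=7  a_k=1  p_k/q_k = 1761/101
k=8  a_k=1  p_k/q_k = 2842/163
…
k=10  a_k=3  p_k/q_k = 25177/1444
k=11  a_k=2  p_k/q_k = 57799/3315
fundamental: x₁=57799, y₁=3315  (since 3340724401 − 304·10989225 = 1)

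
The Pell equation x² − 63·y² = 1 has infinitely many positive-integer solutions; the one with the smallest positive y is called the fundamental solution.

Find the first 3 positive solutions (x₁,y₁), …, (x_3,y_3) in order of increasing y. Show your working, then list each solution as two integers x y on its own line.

8 1
127 16
2024 255

√63 → a₀=7, period (1,14); ℓ=2 even so k=1
a_0=7:  p_0=7·1+0=7,  q_0=7·0+1=1
a_1=1:  p_1=1·7+1=8,  q_1=1·1+0=1
→ (8, 1).  Check: 8²=64, 63·1²=63, difference 1.
(x_2, y_2) = (8·8 + 63·1·1, 8·1 + 1·8) = (127, 16)
(x_3, y_3) = (8·127 + 63·1·16, 8·16 + 1·127) = (2024, 255)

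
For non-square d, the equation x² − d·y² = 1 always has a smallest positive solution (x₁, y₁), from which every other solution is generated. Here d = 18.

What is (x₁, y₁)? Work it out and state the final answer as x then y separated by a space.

17 4

[4; 4,8] for √18; ℓ=2 ⇒ convergent index 1
k=0  a_k=4  p_k/q_k = 4/1
k=1  a_k=4  p_k/q_k = 17/4
→ (17, 4).  Check: 17²=289, 18·4²=288, difference 1.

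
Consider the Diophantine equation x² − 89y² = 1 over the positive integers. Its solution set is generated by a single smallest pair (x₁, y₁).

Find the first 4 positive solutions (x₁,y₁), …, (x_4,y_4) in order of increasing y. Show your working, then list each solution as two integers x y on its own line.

√89 = [9; 2,3,3,2,18, …], period ℓ=5 (odd) → k=9
k=0  a_k=9  p_k/q_k = 9/1
k=1  a_k=2  p_k/q_k = 19/2
…
k=7  a_k=3  p_k/q_k = 66019/6998
k=8  a_k=3  p_k/q_k = 216991/23001
k=9  a_k=2  p_k/q_k = 500001/53000
fundamental: x₁=500001, y₁=53000  (since 250001000001 − 89·2809000000 = 1)
(x_2, y_2) = (500001·500001 + 89·53000·53000, 500001·53000 + 53000·500001) = (500002000001, 53000106000)
(x_3, y_3) = (500001·500002000001 + 89·53000·53000106000, 500001·53000106000 + 53000·500002000001) = (500003000004500001, 53000212000159000)
(x_4, y_4) = (500001·500003000004500001 + 89·53000·53000212000159000, 500001·53000212000159000 + 53000·500003000004500001) = (500004000010000008000001, 53000318000530000212000)

500001 53000
500002000001 53000106000
500003000004500001 53000212000159000
500004000010000008000001 53000318000530000212000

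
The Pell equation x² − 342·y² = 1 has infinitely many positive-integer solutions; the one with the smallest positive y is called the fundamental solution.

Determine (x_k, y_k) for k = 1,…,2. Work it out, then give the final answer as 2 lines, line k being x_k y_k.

d=342: √d = [18; 2,36] (ℓ=2, even), read p_1/q_1
step 0: (18, 1)  from 18·(1,0) + (0,1)
step 1: (37, 2)  from 2·(18,1) + (1,0)
→ (37, 2).  Check: 37²=1369, 342·2²=1368, difference 1.
(37+2√342)^2 = 2737 + 148√342

37 2
2737 148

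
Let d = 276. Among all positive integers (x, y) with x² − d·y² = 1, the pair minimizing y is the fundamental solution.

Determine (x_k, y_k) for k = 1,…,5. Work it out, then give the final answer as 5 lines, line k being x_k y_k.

d=276: √d = [16; 1,1,1,1,2,2,2,1,1,1,1,32] (ℓ=12, even), read p_11/q_11
step 0: (16, 1)  from 16·(1,0) + (0,1)
…
step 3: (50, 3)  from 1·(33,2) + (17,1)
step 4: (83, 5)  from 1·(50,3) + (33,2)
…
step 6: (515, 31)  from 2·(216,13) + (83,5)
step 7: (1246, 75)  from 2·(515,31) + (216,13)
step 8: (1761, 106)  from 1·(1246,75) + (515,31)
…
step 10: (4768, 287)  from 1·(3007,181) + (1761,106)
step 11: (7775, 468)  from 1·(4768,287) + (3007,181)
(x₁, y₁) = (7775, 468);  7775² − 276·468² = 1 ✓
k=2:  x_2 = 7775·7775+276·468·468 = 120901249,  y_2 = 7775·468+468·7775 = 7277400
k=3:  x_3 = 7775·120901249+276·468·7277400 = 1880014414175,  y_3 = 7775·7277400+468·120901249 = 113163569532
k=4:  x_4 = 7775·1880014414175+276·468·113163569532 = 29234224019520001,  y_4 = 7775·113163569532+468·1880014414175 = 1759693498945200
k=5:  x_5 = 7775·29234224019520001+276·468·1759693498945200 = 454592181623521601375,  y_5 = 7775·1759693498945200+468·29234224019520001 = 27363233795434290468

7775 468
120901249 7277400
1880014414175 113163569532
29234224019520001 1759693498945200
454592181623521601375 27363233795434290468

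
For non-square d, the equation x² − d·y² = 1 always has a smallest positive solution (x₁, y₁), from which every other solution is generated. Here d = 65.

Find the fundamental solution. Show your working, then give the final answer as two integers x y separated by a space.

√65 → a₀=8, period (16); ℓ=1 odd so k=1
step 0: (8, 1)  from 8·(1,0) + (0,1)
step 1: (129, 16)  from 16·(8,1) + (1,0)
fundamental: x₁=129, y₁=16  (since 16641 − 65·256 = 1)

129 16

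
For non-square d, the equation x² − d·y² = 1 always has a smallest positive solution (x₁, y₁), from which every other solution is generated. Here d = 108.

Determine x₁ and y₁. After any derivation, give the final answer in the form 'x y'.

[10; 2,1,1,4,1,1,2,20] for √108; ℓ=8 ⇒ convergent index 7
k=0  a_k=10  p_k/q_k = 10/1
…
k=3  a_k=1  p_k/q_k = 52/5
k=4  a_k=4  p_k/q_k = 239/23
k=5  a_k=1  p_k/q_k = 291/28
k=6  a_k=1  p_k/q_k = 530/51
k=7  a_k=2  p_k/q_k = 1351/130
fundamental: x₁=1351, y₁=130  (since 1825201 − 108·16900 = 1)

1351 130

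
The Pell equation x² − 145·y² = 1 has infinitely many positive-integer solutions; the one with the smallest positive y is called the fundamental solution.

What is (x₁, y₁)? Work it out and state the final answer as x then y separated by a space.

289 24

[12; 24] for √145; ℓ=1 ⇒ convergent index 1
i=0: a=12 ⇒ p=12, q=1
i=1: a=24 ⇒ p=289, q=24
→ (289, 24).  Check: 289²=83521, 145·24²=83520, difference 1.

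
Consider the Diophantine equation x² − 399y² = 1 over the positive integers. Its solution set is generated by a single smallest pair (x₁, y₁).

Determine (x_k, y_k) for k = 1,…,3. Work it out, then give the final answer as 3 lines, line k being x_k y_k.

√399 = [19; 1,38, …], period ℓ=2 (even) → k=1
a_0=19:  p_0=19·1+0=19,  q_0=19·0+1=1
a_1=1:  p_1=1·19+1=20,  q_1=1·1+0=1
→ (20, 1).  Check: 20²=400, 399·1²=399, difference 1.
n=2: (20,1)∘(20,1) = (20·20+399·1·1, 20·1+1·20) = (799,40)
n=3: (799,40)∘(20,1) = (20·799+399·1·40, 20·40+1·799) = (31940,1599)

20 1
799 40
31940 1599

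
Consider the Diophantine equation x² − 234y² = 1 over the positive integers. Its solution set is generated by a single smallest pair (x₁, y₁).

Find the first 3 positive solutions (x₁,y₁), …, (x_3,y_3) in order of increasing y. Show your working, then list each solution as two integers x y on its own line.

5201 340
54100801 3536680
562756526801 36788545020

√234 = [15; 3,2,1,2,1,2,3,30, …], period ℓ=8 (even) → k=7
k=0  a_k=15  p_k/q_k = 15/1
k=1  a_k=3  p_k/q_k = 46/3
k=2  a_k=2  p_k/q_k = 107/7
…
k=5  a_k=1  p_k/q_k = 566/37
k=6  a_k=2  p_k/q_k = 1545/101
k=7  a_k=3  p_k/q_k = 5201/340
→ (5201, 340).  Check: 5201²=27050401, 234·340²=27050400, difference 1.
(x_2, y_2) = (5201·5201 + 234·340·340, 5201·340 + 340·5201) = (54100801, 3536680)
(x_3, y_3) = (5201·54100801 + 234·340·3536680, 5201·3536680 + 340·54100801) = (562756526801, 36788545020)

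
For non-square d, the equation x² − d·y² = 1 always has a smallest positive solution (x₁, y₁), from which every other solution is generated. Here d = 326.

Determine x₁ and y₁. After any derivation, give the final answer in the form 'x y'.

√326 → a₀=18, period (18,36); ℓ=2 even so k=1
i=0: a=18 ⇒ p=18, q=1
i=1: a=18 ⇒ p=325, q=18
fundamental: x₁=325, y₁=18  (since 105625 − 326·324 = 1)

325 18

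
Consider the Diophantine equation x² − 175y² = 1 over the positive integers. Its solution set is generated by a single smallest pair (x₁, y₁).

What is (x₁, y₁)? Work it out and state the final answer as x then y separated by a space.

[13; 4,2,1,2,4,26] for √175; ℓ=6 ⇒ convergent index 5
a_0=13:  p_0=13·1+0=13,  q_0=13·0+1=1
…
a_2=2:  p_2=2·53+13=119,  q_2=2·4+1=9
…
a_4=2:  p_4=2·172+119=463,  q_4=2·13+9=35
a_5=4:  p_5=4·463+172=2024,  q_5=4·35+13=153
fundamental: x₁=2024, y₁=153  (since 4096576 − 175·23409 = 1)

2024 153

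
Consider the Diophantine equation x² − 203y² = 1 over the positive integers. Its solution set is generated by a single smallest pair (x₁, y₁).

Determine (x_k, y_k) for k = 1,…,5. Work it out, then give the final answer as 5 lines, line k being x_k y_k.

[14; 4,28] for √203; ℓ=2 ⇒ convergent index 1
i=0: a=14 ⇒ p=14, q=1
i=1: a=4 ⇒ p=57, q=4
→ (57, 4).  Check: 57²=3249, 203·4²=3248, difference 1.
n=2: (57,4)∘(57,4) = (57·57+203·4·4, 57·4+4·57) = (6497,456)
n=3: (6497,456)∘(57,4) = (57·6497+203·4·456, 57·456+4·6497) = (740601,51980)
n=4: (740601,51980)∘(57,4) = (57·740601+203·4·51980, 57·51980+4·740601) = (84422017,5925264)
n=5: (84422017,5925264)∘(57,4) = (57·84422017+203·4·5925264, 57·5925264+4·84422017) = (9623369337,675428116)

57 4
6497 456
740601 51980
84422017 5925264
9623369337 675428116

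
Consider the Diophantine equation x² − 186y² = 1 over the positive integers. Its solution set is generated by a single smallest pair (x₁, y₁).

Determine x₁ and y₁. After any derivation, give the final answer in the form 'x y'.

7501 550

√186 → a₀=13, period (1,1,1,3,4,3,1,1,1,26); ℓ=10 even so k=9
step 0: (13, 1)  from 13·(1,0) + (0,1)
…
step 2: (27, 2)  from 1·(14,1) + (13,1)
…
step 4: (150, 11)  from 3·(41,3) + (27,2)
step 5: (641, 47)  from 4·(150,11) + (41,3)
step 6: (2073, 152)  from 3·(641,47) + (150,11)
step 7: (2714, 199)  from 1·(2073,152) + (641,47)
step 8: (4787, 351)  from 1·(2714,199) + (2073,152)
step 9: (7501, 550)  from 1·(4787,351) + (2714,199)
fundamental: x₁=7501, y₁=550  (since 56265001 − 186·302500 = 1)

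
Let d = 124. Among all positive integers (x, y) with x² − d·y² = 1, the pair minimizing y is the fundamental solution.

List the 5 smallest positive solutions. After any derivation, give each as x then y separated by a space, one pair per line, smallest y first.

[11; 7,2,1,1,1,…,2,7,22] for √124; ℓ=16 ⇒ convergent index 15
i=0: a=11 ⇒ p=11, q=1
i=1: a=7 ⇒ p=78, q=7
…
i=3: a=1 ⇒ p=245, q=22
i=4: a=1 ⇒ p=412, q=37
i=5: a=1 ⇒ p=657, q=59
…
i=7: a=1 ⇒ p=3040, q=273
i=8: a=4 ⇒ p=14543, q=1306
…
i=10: a=3 ⇒ p=67292, q=6043
…
i=13: a=1 ⇒ p=237042, q=21287
i=14: a=2 ⇒ p=626251, q=56239
i=15: a=7 ⇒ p=4620799, q=414960
→ (4620799, 414960).  Check: 4620799²=21351783398401, 124·414960²=21351783398400, difference 1.
(x_2, y_2) = (4620799·4620799 + 124·414960·414960, 4620799·414960 + 414960·4620799) = (42703566796801, 3834893506080)
(x_3, y_3) = (4620799·42703566796801 + 124·414960·3834893506080, 4620799·3834893506080 + 414960·42703566796801) = (394649197502177907199, 35440544156001500880)
(x_4, y_4) = (4620799·394649197502177907199 + 124·414960·35440544156001500880, 4620799·35440544156001500880 + 414960·394649197502177907199) = (3647189234337689639247667201, 327527261991011323636100160)
(x_5, y_5) = (4620799·3647189234337689639247667201 + 124·414960·327527261991011323636100160, 4620799·327527261991011323636100160 + 414960·3647189234337689639247667201) = (33705856733676329245494460531519999, 3026875289361570825948579964954800)

4620799 414960
42703566796801 3834893506080
394649197502177907199 35440544156001500880
3647189234337689639247667201 327527261991011323636100160
33705856733676329245494460531519999 3026875289361570825948579964954800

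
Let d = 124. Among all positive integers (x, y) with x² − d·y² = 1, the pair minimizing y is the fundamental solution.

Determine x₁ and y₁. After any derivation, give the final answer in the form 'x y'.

4620799 414960

√124 → a₀=11, period (7,2,1,1,1,…,2,7,22); ℓ=16 even so k=15
a_0=11:  p_0=11·1+0=11,  q_0=11·0+1=1
…
a_9=1:  p_9=1·14543+3040=17583,  q_9=1·1306+273=1579
a_10=3:  p_10=3·17583+14543=67292,  q_10=3·1579+1306=6043
…
a_12=1:  p_12=1·84875+67292=152167,  q_12=1·7622+6043=13665
…
a_14=2:  p_14=2·237042+152167=626251,  q_14=2·21287+13665=56239
a_15=7:  p_15=7·626251+237042=4620799,  q_15=7·56239+21287=414960
(x₁, y₁) = (4620799, 414960);  4620799² − 124·414960² = 1 ✓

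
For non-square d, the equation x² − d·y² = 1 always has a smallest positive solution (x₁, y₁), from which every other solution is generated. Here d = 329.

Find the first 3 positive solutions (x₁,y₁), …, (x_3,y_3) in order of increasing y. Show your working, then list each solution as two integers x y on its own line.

√329 = [18; 7,4,2,1,1,4,1,1,2,4,7,36, …], period ℓ=12 (even) → k=11
step 0: (18, 1)  from 18·(1,0) + (0,1)
step 1: (127, 7)  from 7·(18,1) + (1,0)
…
step 3: (1179, 65)  from 2·(526,29) + (127,7)
step 4: (1705, 94)  from 1·(1179,65) + (526,29)
step 5: (2884, 159)  from 1·(1705,94) + (1179,65)
…
step 7: (16125, 889)  from 1·(13241,730) + (2884,159)
…
step 10: (328794, 18127)  from 4·(74857,4127) + (29366,1619)
step 11: (2376415, 131016)  from 7·(328794,18127) + (74857,4127)
(x₁, y₁) = (2376415, 131016);  2376415² − 329·131016² = 1 ✓
(x_2, y_2) = (2376415·2376415 + 329·131016·131016, 2376415·131016 + 131016·2376415) = (11294696504449, 622696775280)
(x_3, y_3) = (2376415·11294696504449 + 329·131016·622696775280, 2376415·622696775280 + 131016·11294696504449) = (53681772387237964255, 2959571914453911384)

2376415 131016
11294696504449 622696775280
53681772387237964255 2959571914453911384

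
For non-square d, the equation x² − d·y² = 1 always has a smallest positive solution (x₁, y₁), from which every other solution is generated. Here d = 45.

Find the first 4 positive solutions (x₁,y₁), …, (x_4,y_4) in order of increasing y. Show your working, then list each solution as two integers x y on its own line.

161 24
51841 7728
16692641 2488392
5374978561 801254496

√45 → a₀=6, period (1,2,2,2,1,12); ℓ=6 even so k=5
k=0  a_k=6  p_k/q_k = 6/1
k=1  a_k=1  p_k/q_k = 7/1
k=2  a_k=2  p_k/q_k = 20/3
k=3  a_k=2  p_k/q_k = 47/7
k=4  a_k=2  p_k/q_k = 114/17
k=5  a_k=1  p_k/q_k = 161/24
(x₁, y₁) = (161, 24);  161² − 45·24² = 1 ✓
k=2:  x_2 = 161·161+45·24·24 = 51841,  y_2 = 161·24+24·161 = 7728
k=3:  x_3 = 161·51841+45·24·7728 = 16692641,  y_3 = 161·7728+24·51841 = 2488392
k=4:  x_4 = 161·16692641+45·24·2488392 = 5374978561,  y_4 = 161·2488392+24·16692641 = 801254496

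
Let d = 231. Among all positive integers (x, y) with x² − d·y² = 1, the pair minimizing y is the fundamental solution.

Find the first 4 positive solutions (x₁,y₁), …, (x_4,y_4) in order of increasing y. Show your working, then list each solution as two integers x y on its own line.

76 5
11551 760
1755676 115515
266851201 17557520

d=231: √d = [15; 5,30] (ℓ=2, even), read p_1/q_1
step 0: (15, 1)  from 15·(1,0) + (0,1)
step 1: (76, 5)  from 5·(15,1) + (1,0)
(x₁, y₁) = (76, 5);  76² − 231·5² = 1 ✓
(76+5√231)^2 = 11551 + 760√231
(76+5√231)^3 = 1755676 + 115515√231
(76+5√231)^4 = 266851201 + 17557520√231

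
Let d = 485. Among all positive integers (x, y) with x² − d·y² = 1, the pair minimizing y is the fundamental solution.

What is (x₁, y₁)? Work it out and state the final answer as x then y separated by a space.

969 44

d=485: √d = [22; 44] (ℓ=1, odd), read p_1/q_1
a_0=22:  p_0=22·1+0=22,  q_0=22·0+1=1
a_1=44:  p_1=44·22+1=969,  q_1=44·1+0=44
(x₁, y₁) = (969, 44);  969² − 485·44² = 1 ✓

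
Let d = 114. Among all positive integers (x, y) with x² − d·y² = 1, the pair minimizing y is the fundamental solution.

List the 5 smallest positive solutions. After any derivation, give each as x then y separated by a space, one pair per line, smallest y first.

[10; 1,2,10,2,1,20] for √114; ℓ=6 ⇒ convergent index 5
k=0  a_k=10  p_k/q_k = 10/1
k=1  a_k=1  p_k/q_k = 11/1
k=2  a_k=2  p_k/q_k = 32/3
…
k=4  a_k=2  p_k/q_k = 694/65
k=5  a_k=1  p_k/q_k = 1025/96
→ (1025, 96).  Check: 1025²=1050625, 114·96²=1050624, difference 1.
n=2: (1025,96)∘(1025,96) = (1025·1025+114·96·96, 1025·96+96·1025) = (2101249,196800)
n=3: (2101249,196800)∘(1025,96) = (1025·2101249+114·96·196800, 1025·196800+96·2101249) = (4307559425,403439904)
n=4: (4307559425,403439904)∘(1025,96) = (1025·4307559425+114·96·403439904, 1025·403439904+96·4307559425) = (8830494720001,827051606400)
n=5: (8830494720001,827051606400)∘(1025,96) = (1025·8830494720001+114·96·827051606400, 1025·827051606400+96·8830494720001) = (18102509868442625,1695455389680096)

1025 96
2101249 196800
4307559425 403439904
8830494720001 827051606400
18102509868442625 1695455389680096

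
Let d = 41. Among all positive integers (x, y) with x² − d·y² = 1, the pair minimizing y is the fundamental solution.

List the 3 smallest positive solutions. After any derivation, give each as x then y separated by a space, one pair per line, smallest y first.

2049 320
8396801 1311360
34410088449 5373952960

[6; 2,2,12] for √41; ℓ=3 ⇒ convergent index 5
i=0: a=6 ⇒ p=6, q=1
i=1: a=2 ⇒ p=13, q=2
…
i=4: a=2 ⇒ p=826, q=129
i=5: a=2 ⇒ p=2049, q=320
→ (2049, 320).  Check: 2049²=4198401, 41·320²=4198400, difference 1.
(x_2, y_2) = (2049·2049 + 41·320·320, 2049·320 + 320·2049) = (8396801, 1311360)
(x_3, y_3) = (2049·8396801 + 41·320·1311360, 2049·1311360 + 320·8396801) = (34410088449, 5373952960)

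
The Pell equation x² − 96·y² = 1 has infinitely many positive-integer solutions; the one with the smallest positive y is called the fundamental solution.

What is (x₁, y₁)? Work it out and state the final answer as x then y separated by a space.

d=96: √d = [9; 1,3,1,18] (ℓ=4, even), read p_3/q_3
k=0  a_k=9  p_k/q_k = 9/1
k=1  a_k=1  p_k/q_k = 10/1
k=2  a_k=3  p_k/q_k = 39/4
k=3  a_k=1  p_k/q_k = 49/5
fundamental: x₁=49, y₁=5  (since 2401 − 96·25 = 1)

49 5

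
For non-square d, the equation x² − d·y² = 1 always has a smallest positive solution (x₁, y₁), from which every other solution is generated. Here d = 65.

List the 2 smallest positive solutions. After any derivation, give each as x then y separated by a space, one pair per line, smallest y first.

129 16
33281 4128

√65 = [8; 16, …], period ℓ=1 (odd) → k=1
i=0: a=8 ⇒ p=8, q=1
i=1: a=16 ⇒ p=129, q=16
fundamental: x₁=129, y₁=16  (since 16641 − 65·256 = 1)
(x_2, y_2) = (129·129 + 65·16·16, 129·16 + 16·129) = (33281, 4128)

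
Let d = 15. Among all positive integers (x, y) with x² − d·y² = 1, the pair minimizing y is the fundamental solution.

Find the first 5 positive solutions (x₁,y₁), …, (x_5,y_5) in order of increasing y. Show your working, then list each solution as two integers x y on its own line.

4 1
31 8
244 63
1921 496
15124 3905

√15 = [3; 1,6, …], period ℓ=2 (even) → k=1
a_0=3:  p_0=3·1+0=3,  q_0=3·0+1=1
a_1=1:  p_1=1·3+1=4,  q_1=1·1+0=1
→ (4, 1).  Check: 4²=16, 15·1²=15, difference 1.
n=2: (4,1)∘(4,1) = (4·4+15·1·1, 4·1+1·4) = (31,8)
n=3: (31,8)∘(4,1) = (4·31+15·1·8, 4·8+1·31) = (244,63)
n=4: (244,63)∘(4,1) = (4·244+15·1·63, 4·63+1·244) = (1921,496)
n=5: (1921,496)∘(4,1) = (4·1921+15·1·496, 4·496+1·1921) = (15124,3905)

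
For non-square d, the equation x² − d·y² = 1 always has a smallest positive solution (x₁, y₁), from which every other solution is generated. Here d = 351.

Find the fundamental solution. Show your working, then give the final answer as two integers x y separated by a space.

62425 3332

d=351: √d = [18; 1,2,1,3,2,2,2,3,1,2,1,36] (ℓ=12, even), read p_11/q_11
i=0: a=18 ⇒ p=18, q=1
…
i=2: a=2 ⇒ p=56, q=3
i=3: a=1 ⇒ p=75, q=4
…
i=9: a=1 ⇒ p=16543, q=883
i=10: a=2 ⇒ p=45882, q=2449
i=11: a=1 ⇒ p=62425, q=3332
(x₁, y₁) = (62425, 3332);  62425² − 351·3332² = 1 ✓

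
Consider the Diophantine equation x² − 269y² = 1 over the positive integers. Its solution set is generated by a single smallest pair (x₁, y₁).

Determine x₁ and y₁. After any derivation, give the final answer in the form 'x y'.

13449 820

[16; 2,2,32] for √269; ℓ=3 ⇒ convergent index 5
k=0  a_k=16  p_k/q_k = 16/1
…
k=4  a_k=2  p_k/q_k = 5396/329
k=5  a_k=2  p_k/q_k = 13449/820
→ (13449, 820).  Check: 13449²=180875601, 269·820²=180875600, difference 1.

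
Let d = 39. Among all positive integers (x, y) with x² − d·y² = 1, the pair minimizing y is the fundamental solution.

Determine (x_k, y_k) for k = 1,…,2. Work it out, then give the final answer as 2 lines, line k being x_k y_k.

[6; 4,12] for √39; ℓ=2 ⇒ convergent index 1
step 0: (6, 1)  from 6·(1,0) + (0,1)
step 1: (25, 4)  from 4·(6,1) + (1,0)
→ (25, 4).  Check: 25²=625, 39·4²=624, difference 1.
(25+4√39)^2 = 1249 + 200√39

25 4
1249 200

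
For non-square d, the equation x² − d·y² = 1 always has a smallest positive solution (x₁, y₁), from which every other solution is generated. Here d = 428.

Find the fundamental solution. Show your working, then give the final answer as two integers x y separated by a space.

1850887 89466

[20; 1,2,4,1,5,10,5,1,4,2,1,40] for √428; ℓ=12 ⇒ convergent index 11
a_0=20:  p_0=20·1+0=20,  q_0=20·0+1=1
…
a_2=2:  p_2=2·21+20=62,  q_2=2·1+1=3
…
a_7=5:  p_7=5·19571+1924=99779,  q_7=5·946+93=4823
…
a_10=2:  p_10=2·577179+119350=1273708,  q_10=2·27899+5769=61567
a_11=1:  p_11=1·1273708+577179=1850887,  q_11=1·61567+27899=89466
→ (1850887, 89466).  Check: 1850887²=3425782686769, 428·89466²=3425782686768, difference 1.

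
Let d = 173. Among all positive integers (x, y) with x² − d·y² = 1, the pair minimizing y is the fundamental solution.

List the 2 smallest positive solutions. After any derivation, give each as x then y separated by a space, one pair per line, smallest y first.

d=173: √d = [13; 6,1,1,6,26] (ℓ=5, odd), read p_9/q_9
a_0=13:  p_0=13·1+0=13,  q_0=13·0+1=1
a_1=6:  p_1=6·13+1=79,  q_1=6·1+0=6
…
a_3=1:  p_3=1·92+79=171,  q_3=1·7+6=13
a_4=6:  p_4=6·171+92=1118,  q_4=6·13+7=85
a_5=26:  p_5=26·1118+171=29239,  q_5=26·85+13=2223
a_6=6:  p_6=6·29239+1118=176552,  q_6=6·2223+85=13423
a_7=1:  p_7=1·176552+29239=205791,  q_7=1·13423+2223=15646
a_8=1:  p_8=1·205791+176552=382343,  q_8=1·15646+13423=29069
a_9=6:  p_9=6·382343+205791=2499849,  q_9=6·29069+15646=190060
fundamental: x₁=2499849, y₁=190060  (since 6249245022801 − 173·36122803600 = 1)
(x_2, y_2) = (2499849·2499849 + 173·190060·190060, 2499849·190060 + 190060·2499849) = (12498490045601, 950242601880)

2499849 190060
12498490045601 950242601880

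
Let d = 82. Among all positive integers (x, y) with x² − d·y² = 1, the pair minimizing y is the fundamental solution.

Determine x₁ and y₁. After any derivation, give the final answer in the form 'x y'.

163 18

d=82: √d = [9; 18] (ℓ=1, odd), read p_1/q_1
a_0=9:  p_0=9·1+0=9,  q_0=9·0+1=1
a_1=18:  p_1=18·9+1=163,  q_1=18·1+0=18
fundamental: x₁=163, y₁=18  (since 26569 − 82·324 = 1)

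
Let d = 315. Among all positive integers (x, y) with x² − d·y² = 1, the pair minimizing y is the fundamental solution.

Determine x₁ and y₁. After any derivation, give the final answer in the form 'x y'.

71 4

[17; 1,2,1,34] for √315; ℓ=4 ⇒ convergent index 3
i=0: a=17 ⇒ p=17, q=1
…
i=2: a=2 ⇒ p=53, q=3
i=3: a=1 ⇒ p=71, q=4
→ (71, 4).  Check: 71²=5041, 315·4²=5040, difference 1.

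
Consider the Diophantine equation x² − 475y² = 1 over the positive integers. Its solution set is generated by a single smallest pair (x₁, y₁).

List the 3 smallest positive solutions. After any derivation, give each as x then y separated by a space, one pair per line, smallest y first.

[21; 1,3,1,6,2,6,1,3,1,42] for √475; ℓ=10 ⇒ convergent index 9
a_0=21:  p_0=21·1+0=21,  q_0=21·0+1=1
a_1=1:  p_1=1·21+1=22,  q_1=1·1+0=1
…
a_3=1:  p_3=1·87+22=109,  q_3=1·4+1=5
…
a_8=3:  p_8=3·11878+10287=45921,  q_8=3·545+472=2107
a_9=1:  p_9=1·45921+11878=57799,  q_9=1·2107+545=2652
fundamental: x₁=57799, y₁=2652  (since 3340724401 − 475·7033104 = 1)
(57799+2652√475)^2 = 6681448801 + 306565896√475
(57799+2652√475)^3 = 772362118440199 + 35438404443156√475

57799 2652
6681448801 306565896
772362118440199 35438404443156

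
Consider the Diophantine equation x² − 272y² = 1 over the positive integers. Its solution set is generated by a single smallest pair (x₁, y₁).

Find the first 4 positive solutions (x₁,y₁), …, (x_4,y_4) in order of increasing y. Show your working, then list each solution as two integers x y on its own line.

d=272: √d = [16; 2,32] (ℓ=2, even), read p_1/q_1
a_0=16:  p_0=16·1+0=16,  q_0=16·0+1=1
a_1=2:  p_1=2·16+1=33,  q_1=2·1+0=2
fundamental: x₁=33, y₁=2  (since 1089 − 272·4 = 1)
k=2:  x_2 = 33·33+272·2·2 = 2177,  y_2 = 33·2+2·33 = 132
k=3:  x_3 = 33·2177+272·2·132 = 143649,  y_3 = 33·132+2·2177 = 8710
k=4:  x_4 = 33·143649+272·2·8710 = 9478657,  y_4 = 33·8710+2·143649 = 574728

33 2
2177 132
143649 8710
9478657 574728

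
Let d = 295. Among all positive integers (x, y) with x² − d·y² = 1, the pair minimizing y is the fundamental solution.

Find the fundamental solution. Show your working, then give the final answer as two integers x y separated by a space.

2024999 117900

√295 = [17; 5,1,2,3,2,6,2,3,2,1,5,34, …], period ℓ=12 (even) → k=11
k=0  a_k=17  p_k/q_k = 17/1
k=1  a_k=5  p_k/q_k = 86/5
k=2  a_k=1  p_k/q_k = 103/6
k=3  a_k=2  p_k/q_k = 292/17
k=4  a_k=3  p_k/q_k = 979/57
k=5  a_k=2  p_k/q_k = 2250/131
k=6  a_k=6  p_k/q_k = 14479/843
k=7  a_k=2  p_k/q_k = 31208/1817
…
k=9  a_k=2  p_k/q_k = 247414/14405
k=10  a_k=1  p_k/q_k = 355517/20699
k=11  a_k=5  p_k/q_k = 2024999/117900
fundamental: x₁=2024999, y₁=117900  (since 4100620950001 − 295·13900410000 = 1)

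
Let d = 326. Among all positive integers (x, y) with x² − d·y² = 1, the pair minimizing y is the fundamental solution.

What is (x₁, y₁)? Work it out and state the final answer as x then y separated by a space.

325 18

d=326: √d = [18; 18,36] (ℓ=2, even), read p_1/q_1
k=0  a_k=18  p_k/q_k = 18/1
k=1  a_k=18  p_k/q_k = 325/18
fundamental: x₁=325, y₁=18  (since 105625 − 326·324 = 1)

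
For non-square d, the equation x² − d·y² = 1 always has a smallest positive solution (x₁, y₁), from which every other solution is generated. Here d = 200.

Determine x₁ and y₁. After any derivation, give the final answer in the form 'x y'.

d=200: √d = [14; 7,28] (ℓ=2, even), read p_1/q_1
i=0: a=14 ⇒ p=14, q=1
i=1: a=7 ⇒ p=99, q=7
(x₁, y₁) = (99, 7);  99² − 200·7² = 1 ✓

99 7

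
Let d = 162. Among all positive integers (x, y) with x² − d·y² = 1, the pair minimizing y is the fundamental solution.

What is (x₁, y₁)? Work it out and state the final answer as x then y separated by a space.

d=162: √d = [12; 1,2,1,2,12,2,1,2,1,24] (ℓ=10, even), read p_9/q_9
step 0: (12, 1)  from 12·(1,0) + (0,1)
…
step 7: (5333, 419)  from 1·(3602,283) + (1731,136)
step 8: (14268, 1121)  from 2·(5333,419) + (3602,283)
step 9: (19601, 1540)  from 1·(14268,1121) + (5333,419)
fundamental: x₁=19601, y₁=1540  (since 384199201 − 162·2371600 = 1)

19601 1540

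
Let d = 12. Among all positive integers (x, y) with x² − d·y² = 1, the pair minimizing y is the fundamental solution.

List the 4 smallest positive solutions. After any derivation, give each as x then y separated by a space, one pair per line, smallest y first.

7 2
97 28
1351 390
18817 5432

d=12: √d = [3; 2,6] (ℓ=2, even), read p_1/q_1
step 0: (3, 1)  from 3·(1,0) + (0,1)
step 1: (7, 2)  from 2·(3,1) + (1,0)
(x₁, y₁) = (7, 2);  7² − 12·2² = 1 ✓
k=2:  x_2 = 7·7+12·2·2 = 97,  y_2 = 7·2+2·7 = 28
k=3:  x_3 = 7·97+12·2·28 = 1351,  y_3 = 7·28+2·97 = 390
k=4:  x_4 = 7·1351+12·2·390 = 18817,  y_4 = 7·390+2·1351 = 5432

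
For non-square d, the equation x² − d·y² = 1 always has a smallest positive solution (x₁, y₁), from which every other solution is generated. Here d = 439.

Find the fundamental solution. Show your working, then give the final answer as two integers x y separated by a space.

√439 → a₀=20, period (1,19,1,40); ℓ=4 even so k=3
step 0: (20, 1)  from 20·(1,0) + (0,1)
step 1: (21, 1)  from 1·(20,1) + (1,0)
step 2: (419, 20)  from 19·(21,1) + (20,1)
step 3: (440, 21)  from 1·(419,20) + (21,1)
(x₁, y₁) = (440, 21);  440² − 439·21² = 1 ✓

440 21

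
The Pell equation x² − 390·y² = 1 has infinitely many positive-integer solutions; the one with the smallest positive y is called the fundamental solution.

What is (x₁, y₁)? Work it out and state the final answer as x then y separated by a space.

79 4

d=390: √d = [19; 1,2,1,38] (ℓ=4, even), read p_3/q_3
i=0: a=19 ⇒ p=19, q=1
…
i=2: a=2 ⇒ p=59, q=3
i=3: a=1 ⇒ p=79, q=4
→ (79, 4).  Check: 79²=6241, 390·4²=6240, difference 1.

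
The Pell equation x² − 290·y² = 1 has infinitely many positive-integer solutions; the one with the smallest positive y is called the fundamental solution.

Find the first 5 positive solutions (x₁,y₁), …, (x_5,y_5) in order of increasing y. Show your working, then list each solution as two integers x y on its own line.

579 34
670481 39372
776416419 45592742
899089542721 52796355864
1041144914054499 61138134497770

d=290: √d = [17; 34] (ℓ=1, odd), read p_1/q_1
step 0: (17, 1)  from 17·(1,0) + (0,1)
step 1: (579, 34)  from 34·(17,1) + (1,0)
(x₁, y₁) = (579, 34);  579² − 290·34² = 1 ✓
(x_2, y_2) = (579·579 + 290·34·34, 579·34 + 34·579) = (670481, 39372)
(x_3, y_3) = (579·670481 + 290·34·39372, 579·39372 + 34·670481) = (776416419, 45592742)
(x_4, y_4) = (579·776416419 + 290·34·45592742, 579·45592742 + 34·776416419) = (899089542721, 52796355864)
(x_5, y_5) = (579·899089542721 + 290·34·52796355864, 579·52796355864 + 34·899089542721) = (1041144914054499, 61138134497770)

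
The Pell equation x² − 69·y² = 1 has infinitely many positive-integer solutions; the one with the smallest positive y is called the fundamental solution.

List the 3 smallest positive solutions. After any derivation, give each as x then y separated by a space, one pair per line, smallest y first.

7775 936
120901249 14554800
1880014414175 226327139064

d=69: √d = [8; 3,3,1,4,1,3,3,16] (ℓ=8, even), read p_7/q_7
k=0  a_k=8  p_k/q_k = 8/1
k=1  a_k=3  p_k/q_k = 25/3
…
k=3  a_k=1  p_k/q_k = 108/13
k=4  a_k=4  p_k/q_k = 515/62
…
k=6  a_k=3  p_k/q_k = 2384/287
k=7  a_k=3  p_k/q_k = 7775/936
→ (7775, 936).  Check: 7775²=60450625, 69·936²=60450624, difference 1.
n=2: (7775,936)∘(7775,936) = (7775·7775+69·936·936, 7775·936+936·7775) = (120901249,14554800)
n=3: (120901249,14554800)∘(7775,936) = (7775·120901249+69·936·14554800, 7775·14554800+936·120901249) = (1880014414175,226327139064)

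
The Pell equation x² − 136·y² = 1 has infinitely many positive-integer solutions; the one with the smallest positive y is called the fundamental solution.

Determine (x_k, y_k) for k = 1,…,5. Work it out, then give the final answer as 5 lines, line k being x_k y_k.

35 3
2449 210
171395 14697
11995201 1028580
839492675 71985903

d=136: √d = [11; 1,1,1,22] (ℓ=4, even), read p_3/q_3
k=0  a_k=11  p_k/q_k = 11/1
…
k=2  a_k=1  p_k/q_k = 23/2
k=3  a_k=1  p_k/q_k = 35/3
→ (35, 3).  Check: 35²=1225, 136·3²=1224, difference 1.
(35+3√136)^2 = 2449 + 210√136
(35+3√136)^3 = 171395 + 14697√136
(35+3√136)^4 = 11995201 + 1028580√136
(35+3√136)^5 = 839492675 + 71985903√136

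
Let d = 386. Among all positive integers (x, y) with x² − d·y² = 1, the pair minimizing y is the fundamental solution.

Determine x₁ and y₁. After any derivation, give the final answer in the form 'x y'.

d=386: √d = [19; 1,1,1,4,1,18,1,4,1,1,1,38] (ℓ=12, even), read p_11/q_11
a_0=19:  p_0=19·1+0=19,  q_0=19·0+1=1
…
a_2=1:  p_2=1·20+19=39,  q_2=1·1+1=2
…
a_4=4:  p_4=4·59+39=275,  q_4=4·3+2=14
a_5=1:  p_5=1·275+59=334,  q_5=1·14+3=17
…
a_8=4:  p_8=4·6621+6287=32771,  q_8=4·337+320=1668
a_9=1:  p_9=1·32771+6621=39392,  q_9=1·1668+337=2005
a_10=1:  p_10=1·39392+32771=72163,  q_10=1·2005+1668=3673
a_11=1:  p_11=1·72163+39392=111555,  q_11=1·3673+2005=5678
(x₁, y₁) = (111555, 5678);  111555² − 386·5678² = 1 ✓

111555 5678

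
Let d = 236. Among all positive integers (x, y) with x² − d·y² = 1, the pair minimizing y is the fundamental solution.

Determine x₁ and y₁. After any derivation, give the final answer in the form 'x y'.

√236 = [15; 2,1,3,5,1,6,1,5,3,1,2,30, …], period ℓ=12 (even) → k=11
step 0: (15, 1)  from 15·(1,0) + (0,1)
step 1: (31, 2)  from 2·(15,1) + (1,0)
step 2: (46, 3)  from 1·(31,2) + (15,1)
…
step 7: (8311, 541)  from 1·(7251,472) + (1060,69)
step 8: (48806, 3177)  from 5·(8311,541) + (7251,472)
…
step 10: (203535, 13249)  from 1·(154729,10072) + (48806,3177)
step 11: (561799, 36570)  from 2·(203535,13249) + (154729,10072)
→ (561799, 36570).  Check: 561799²=315618116401, 236·36570²=315618116400, difference 1.

561799 36570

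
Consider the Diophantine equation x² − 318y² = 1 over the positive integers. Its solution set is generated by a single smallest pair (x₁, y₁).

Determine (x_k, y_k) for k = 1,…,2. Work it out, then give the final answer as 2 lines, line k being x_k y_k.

107 6
22897 1284

d=318: √d = [17; 1,4,1,34] (ℓ=4, even), read p_3/q_3
step 0: (17, 1)  from 17·(1,0) + (0,1)
step 1: (18, 1)  from 1·(17,1) + (1,0)
step 2: (89, 5)  from 4·(18,1) + (17,1)
step 3: (107, 6)  from 1·(89,5) + (18,1)
→ (107, 6).  Check: 107²=11449, 318·6²=11448, difference 1.
n=2: (107,6)∘(107,6) = (107·107+318·6·6, 107·6+6·107) = (22897,1284)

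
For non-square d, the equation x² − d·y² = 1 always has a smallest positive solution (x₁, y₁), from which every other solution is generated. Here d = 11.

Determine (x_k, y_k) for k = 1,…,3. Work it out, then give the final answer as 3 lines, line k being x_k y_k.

√11 → a₀=3, period (3,6); ℓ=2 even so k=1
k=0  a_k=3  p_k/q_k = 3/1
k=1  a_k=3  p_k/q_k = 10/3
→ (10, 3).  Check: 10²=100, 11·3²=99, difference 1.
n=2: (10,3)∘(10,3) = (10·10+11·3·3, 10·3+3·10) = (199,60)
n=3: (199,60)∘(10,3) = (10·199+11·3·60, 10·60+3·199) = (3970,1197)

10 3
199 60
3970 1197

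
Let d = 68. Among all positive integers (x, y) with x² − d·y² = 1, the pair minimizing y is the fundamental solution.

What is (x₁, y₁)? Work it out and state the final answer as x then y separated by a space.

33 4

√68 = [8; 4,16, …], period ℓ=2 (even) → k=1
i=0: a=8 ⇒ p=8, q=1
i=1: a=4 ⇒ p=33, q=4
(x₁, y₁) = (33, 4);  33² − 68·4² = 1 ✓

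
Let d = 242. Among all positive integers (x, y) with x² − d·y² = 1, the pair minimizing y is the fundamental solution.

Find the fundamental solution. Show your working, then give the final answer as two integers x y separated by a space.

19601 1260

√242 → a₀=15, period (1,1,3,1,14,1,3,1,1,30); ℓ=10 even so k=9
step 0: (15, 1)  from 15·(1,0) + (0,1)
…
step 2: (31, 2)  from 1·(16,1) + (15,1)
step 3: (109, 7)  from 3·(31,2) + (16,1)
step 4: (140, 9)  from 1·(109,7) + (31,2)
…
step 7: (8696, 559)  from 3·(2209,142) + (2069,133)
step 8: (10905, 701)  from 1·(8696,559) + (2209,142)
step 9: (19601, 1260)  from 1·(10905,701) + (8696,559)
→ (19601, 1260).  Check: 19601²=384199201, 242·1260²=384199200, difference 1.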